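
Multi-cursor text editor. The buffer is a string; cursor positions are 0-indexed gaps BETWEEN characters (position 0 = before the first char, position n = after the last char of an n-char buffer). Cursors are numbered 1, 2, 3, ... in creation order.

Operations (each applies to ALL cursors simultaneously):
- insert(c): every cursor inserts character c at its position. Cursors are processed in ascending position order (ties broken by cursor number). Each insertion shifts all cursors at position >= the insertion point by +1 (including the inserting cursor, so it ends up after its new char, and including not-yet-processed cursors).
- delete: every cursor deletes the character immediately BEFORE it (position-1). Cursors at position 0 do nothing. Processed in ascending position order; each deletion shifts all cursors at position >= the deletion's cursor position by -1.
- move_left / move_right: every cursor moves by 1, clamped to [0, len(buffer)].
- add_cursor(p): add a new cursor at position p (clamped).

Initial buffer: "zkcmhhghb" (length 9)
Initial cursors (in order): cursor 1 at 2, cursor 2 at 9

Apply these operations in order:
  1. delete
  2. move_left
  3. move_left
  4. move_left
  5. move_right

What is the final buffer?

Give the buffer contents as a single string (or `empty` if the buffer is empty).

After op 1 (delete): buffer="zcmhhgh" (len 7), cursors c1@1 c2@7, authorship .......
After op 2 (move_left): buffer="zcmhhgh" (len 7), cursors c1@0 c2@6, authorship .......
After op 3 (move_left): buffer="zcmhhgh" (len 7), cursors c1@0 c2@5, authorship .......
After op 4 (move_left): buffer="zcmhhgh" (len 7), cursors c1@0 c2@4, authorship .......
After op 5 (move_right): buffer="zcmhhgh" (len 7), cursors c1@1 c2@5, authorship .......

Answer: zcmhhgh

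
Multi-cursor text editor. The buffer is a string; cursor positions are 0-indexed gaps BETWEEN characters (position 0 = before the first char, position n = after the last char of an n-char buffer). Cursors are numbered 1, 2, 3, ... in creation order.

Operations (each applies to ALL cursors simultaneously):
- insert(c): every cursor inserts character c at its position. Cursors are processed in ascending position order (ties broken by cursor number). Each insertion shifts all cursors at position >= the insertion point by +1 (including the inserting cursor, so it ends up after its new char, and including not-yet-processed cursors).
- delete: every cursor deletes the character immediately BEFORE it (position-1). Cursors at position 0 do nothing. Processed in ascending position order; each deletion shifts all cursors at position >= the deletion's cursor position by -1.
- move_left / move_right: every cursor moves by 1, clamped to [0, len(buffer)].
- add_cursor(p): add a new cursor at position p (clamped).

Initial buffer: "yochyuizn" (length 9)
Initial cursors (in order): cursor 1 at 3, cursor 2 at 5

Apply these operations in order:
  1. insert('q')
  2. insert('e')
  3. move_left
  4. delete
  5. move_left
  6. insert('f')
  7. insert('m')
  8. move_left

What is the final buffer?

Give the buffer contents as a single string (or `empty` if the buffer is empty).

Answer: yofmcehfmyeuizn

Derivation:
After op 1 (insert('q')): buffer="yocqhyquizn" (len 11), cursors c1@4 c2@7, authorship ...1..2....
After op 2 (insert('e')): buffer="yocqehyqeuizn" (len 13), cursors c1@5 c2@9, authorship ...11..22....
After op 3 (move_left): buffer="yocqehyqeuizn" (len 13), cursors c1@4 c2@8, authorship ...11..22....
After op 4 (delete): buffer="yocehyeuizn" (len 11), cursors c1@3 c2@6, authorship ...1..2....
After op 5 (move_left): buffer="yocehyeuizn" (len 11), cursors c1@2 c2@5, authorship ...1..2....
After op 6 (insert('f')): buffer="yofcehfyeuizn" (len 13), cursors c1@3 c2@7, authorship ..1.1.2.2....
After op 7 (insert('m')): buffer="yofmcehfmyeuizn" (len 15), cursors c1@4 c2@9, authorship ..11.1.22.2....
After op 8 (move_left): buffer="yofmcehfmyeuizn" (len 15), cursors c1@3 c2@8, authorship ..11.1.22.2....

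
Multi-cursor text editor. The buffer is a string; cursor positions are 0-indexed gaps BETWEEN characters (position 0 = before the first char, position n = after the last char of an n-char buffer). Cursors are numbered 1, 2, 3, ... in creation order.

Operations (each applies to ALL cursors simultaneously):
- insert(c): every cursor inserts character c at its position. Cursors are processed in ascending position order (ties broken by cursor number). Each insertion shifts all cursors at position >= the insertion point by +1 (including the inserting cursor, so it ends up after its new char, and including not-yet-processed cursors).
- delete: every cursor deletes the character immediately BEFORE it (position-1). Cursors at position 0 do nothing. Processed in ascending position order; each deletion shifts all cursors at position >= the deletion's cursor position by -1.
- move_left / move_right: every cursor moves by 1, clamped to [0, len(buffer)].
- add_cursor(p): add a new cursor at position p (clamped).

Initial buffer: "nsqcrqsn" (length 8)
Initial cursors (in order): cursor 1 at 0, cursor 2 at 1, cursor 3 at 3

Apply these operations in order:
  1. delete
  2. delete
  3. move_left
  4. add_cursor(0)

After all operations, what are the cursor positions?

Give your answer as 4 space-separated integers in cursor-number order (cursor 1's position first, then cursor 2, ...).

After op 1 (delete): buffer="scrqsn" (len 6), cursors c1@0 c2@0 c3@1, authorship ......
After op 2 (delete): buffer="crqsn" (len 5), cursors c1@0 c2@0 c3@0, authorship .....
After op 3 (move_left): buffer="crqsn" (len 5), cursors c1@0 c2@0 c3@0, authorship .....
After op 4 (add_cursor(0)): buffer="crqsn" (len 5), cursors c1@0 c2@0 c3@0 c4@0, authorship .....

Answer: 0 0 0 0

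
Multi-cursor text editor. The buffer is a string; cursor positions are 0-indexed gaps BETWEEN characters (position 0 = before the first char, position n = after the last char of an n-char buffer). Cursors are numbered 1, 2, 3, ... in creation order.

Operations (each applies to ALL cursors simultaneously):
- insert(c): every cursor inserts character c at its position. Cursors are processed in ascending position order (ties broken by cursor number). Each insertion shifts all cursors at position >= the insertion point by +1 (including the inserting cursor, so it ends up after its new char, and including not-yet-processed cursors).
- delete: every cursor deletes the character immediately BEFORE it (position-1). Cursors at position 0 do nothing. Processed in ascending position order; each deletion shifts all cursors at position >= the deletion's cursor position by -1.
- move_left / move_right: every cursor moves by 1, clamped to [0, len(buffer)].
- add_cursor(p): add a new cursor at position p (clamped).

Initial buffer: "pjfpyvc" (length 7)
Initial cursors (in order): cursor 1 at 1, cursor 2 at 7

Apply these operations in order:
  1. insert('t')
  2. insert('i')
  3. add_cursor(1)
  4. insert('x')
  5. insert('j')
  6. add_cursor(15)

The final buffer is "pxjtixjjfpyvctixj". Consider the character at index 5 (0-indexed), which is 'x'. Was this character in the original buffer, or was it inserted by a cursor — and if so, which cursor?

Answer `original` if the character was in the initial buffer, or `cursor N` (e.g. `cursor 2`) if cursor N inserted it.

Answer: cursor 1

Derivation:
After op 1 (insert('t')): buffer="ptjfpyvct" (len 9), cursors c1@2 c2@9, authorship .1......2
After op 2 (insert('i')): buffer="ptijfpyvcti" (len 11), cursors c1@3 c2@11, authorship .11......22
After op 3 (add_cursor(1)): buffer="ptijfpyvcti" (len 11), cursors c3@1 c1@3 c2@11, authorship .11......22
After op 4 (insert('x')): buffer="pxtixjfpyvctix" (len 14), cursors c3@2 c1@5 c2@14, authorship .3111......222
After op 5 (insert('j')): buffer="pxjtixjjfpyvctixj" (len 17), cursors c3@3 c1@7 c2@17, authorship .331111......2222
After op 6 (add_cursor(15)): buffer="pxjtixjjfpyvctixj" (len 17), cursors c3@3 c1@7 c4@15 c2@17, authorship .331111......2222
Authorship (.=original, N=cursor N): . 3 3 1 1 1 1 . . . . . . 2 2 2 2
Index 5: author = 1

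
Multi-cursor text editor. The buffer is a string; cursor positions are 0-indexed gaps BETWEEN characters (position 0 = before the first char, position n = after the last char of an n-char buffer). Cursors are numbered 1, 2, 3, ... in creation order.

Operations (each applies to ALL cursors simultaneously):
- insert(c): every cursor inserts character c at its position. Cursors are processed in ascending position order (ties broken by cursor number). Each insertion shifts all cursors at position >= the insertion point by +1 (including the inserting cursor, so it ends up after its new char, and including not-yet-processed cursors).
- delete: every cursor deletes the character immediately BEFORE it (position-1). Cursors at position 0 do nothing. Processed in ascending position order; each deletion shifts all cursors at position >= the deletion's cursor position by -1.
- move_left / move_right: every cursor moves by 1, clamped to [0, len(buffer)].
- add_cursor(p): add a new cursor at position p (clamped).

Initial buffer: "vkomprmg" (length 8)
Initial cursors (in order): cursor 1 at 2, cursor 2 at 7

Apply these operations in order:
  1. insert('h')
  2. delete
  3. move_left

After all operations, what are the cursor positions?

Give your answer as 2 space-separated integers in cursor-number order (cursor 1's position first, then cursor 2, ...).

After op 1 (insert('h')): buffer="vkhomprmhg" (len 10), cursors c1@3 c2@9, authorship ..1.....2.
After op 2 (delete): buffer="vkomprmg" (len 8), cursors c1@2 c2@7, authorship ........
After op 3 (move_left): buffer="vkomprmg" (len 8), cursors c1@1 c2@6, authorship ........

Answer: 1 6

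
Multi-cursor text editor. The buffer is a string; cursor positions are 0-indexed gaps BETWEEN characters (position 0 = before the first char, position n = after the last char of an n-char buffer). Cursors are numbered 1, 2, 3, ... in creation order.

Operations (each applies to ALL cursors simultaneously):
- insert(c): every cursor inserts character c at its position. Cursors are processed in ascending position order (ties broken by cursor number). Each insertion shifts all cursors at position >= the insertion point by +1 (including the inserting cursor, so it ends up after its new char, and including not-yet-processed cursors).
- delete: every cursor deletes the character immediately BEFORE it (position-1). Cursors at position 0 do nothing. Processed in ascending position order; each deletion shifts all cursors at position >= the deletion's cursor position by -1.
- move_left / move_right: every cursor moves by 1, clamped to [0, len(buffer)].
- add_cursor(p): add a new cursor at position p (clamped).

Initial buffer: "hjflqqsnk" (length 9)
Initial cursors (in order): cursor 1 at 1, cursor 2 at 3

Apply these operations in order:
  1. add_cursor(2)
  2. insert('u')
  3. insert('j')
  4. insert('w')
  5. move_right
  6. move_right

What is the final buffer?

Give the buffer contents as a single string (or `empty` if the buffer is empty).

Answer: hujwjujwfujwlqqsnk

Derivation:
After op 1 (add_cursor(2)): buffer="hjflqqsnk" (len 9), cursors c1@1 c3@2 c2@3, authorship .........
After op 2 (insert('u')): buffer="hujufulqqsnk" (len 12), cursors c1@2 c3@4 c2@6, authorship .1.3.2......
After op 3 (insert('j')): buffer="hujjujfujlqqsnk" (len 15), cursors c1@3 c3@6 c2@9, authorship .11.33.22......
After op 4 (insert('w')): buffer="hujwjujwfujwlqqsnk" (len 18), cursors c1@4 c3@8 c2@12, authorship .111.333.222......
After op 5 (move_right): buffer="hujwjujwfujwlqqsnk" (len 18), cursors c1@5 c3@9 c2@13, authorship .111.333.222......
After op 6 (move_right): buffer="hujwjujwfujwlqqsnk" (len 18), cursors c1@6 c3@10 c2@14, authorship .111.333.222......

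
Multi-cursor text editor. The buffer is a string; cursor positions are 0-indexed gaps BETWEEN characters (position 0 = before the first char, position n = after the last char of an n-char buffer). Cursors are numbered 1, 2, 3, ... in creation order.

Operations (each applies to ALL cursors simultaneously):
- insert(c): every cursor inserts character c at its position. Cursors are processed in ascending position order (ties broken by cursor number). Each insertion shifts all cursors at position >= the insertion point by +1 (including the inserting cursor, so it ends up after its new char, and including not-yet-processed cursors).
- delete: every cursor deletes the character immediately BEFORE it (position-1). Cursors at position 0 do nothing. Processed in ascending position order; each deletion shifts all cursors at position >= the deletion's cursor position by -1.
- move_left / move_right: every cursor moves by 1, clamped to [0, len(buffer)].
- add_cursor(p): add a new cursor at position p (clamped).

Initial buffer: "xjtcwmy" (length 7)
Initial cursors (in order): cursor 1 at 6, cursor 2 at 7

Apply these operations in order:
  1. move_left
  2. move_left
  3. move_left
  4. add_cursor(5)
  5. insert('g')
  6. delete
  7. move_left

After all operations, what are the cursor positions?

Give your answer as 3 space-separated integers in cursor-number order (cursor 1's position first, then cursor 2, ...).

After op 1 (move_left): buffer="xjtcwmy" (len 7), cursors c1@5 c2@6, authorship .......
After op 2 (move_left): buffer="xjtcwmy" (len 7), cursors c1@4 c2@5, authorship .......
After op 3 (move_left): buffer="xjtcwmy" (len 7), cursors c1@3 c2@4, authorship .......
After op 4 (add_cursor(5)): buffer="xjtcwmy" (len 7), cursors c1@3 c2@4 c3@5, authorship .......
After op 5 (insert('g')): buffer="xjtgcgwgmy" (len 10), cursors c1@4 c2@6 c3@8, authorship ...1.2.3..
After op 6 (delete): buffer="xjtcwmy" (len 7), cursors c1@3 c2@4 c3@5, authorship .......
After op 7 (move_left): buffer="xjtcwmy" (len 7), cursors c1@2 c2@3 c3@4, authorship .......

Answer: 2 3 4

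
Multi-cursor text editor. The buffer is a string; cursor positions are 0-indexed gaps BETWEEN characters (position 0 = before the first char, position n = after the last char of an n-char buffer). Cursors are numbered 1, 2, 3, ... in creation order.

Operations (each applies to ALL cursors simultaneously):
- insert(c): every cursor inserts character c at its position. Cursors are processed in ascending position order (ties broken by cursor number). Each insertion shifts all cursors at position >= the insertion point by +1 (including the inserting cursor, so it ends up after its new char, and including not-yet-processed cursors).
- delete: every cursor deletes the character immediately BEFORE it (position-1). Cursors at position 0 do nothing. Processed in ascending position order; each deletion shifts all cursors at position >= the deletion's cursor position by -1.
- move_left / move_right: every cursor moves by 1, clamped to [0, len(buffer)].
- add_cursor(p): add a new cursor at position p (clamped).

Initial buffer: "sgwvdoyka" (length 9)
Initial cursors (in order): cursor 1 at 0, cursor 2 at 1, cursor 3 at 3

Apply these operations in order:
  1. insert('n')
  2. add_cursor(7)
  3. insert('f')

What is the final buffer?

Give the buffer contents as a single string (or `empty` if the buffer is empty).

Answer: nfsnfgwnfvfdoyka

Derivation:
After op 1 (insert('n')): buffer="nsngwnvdoyka" (len 12), cursors c1@1 c2@3 c3@6, authorship 1.2..3......
After op 2 (add_cursor(7)): buffer="nsngwnvdoyka" (len 12), cursors c1@1 c2@3 c3@6 c4@7, authorship 1.2..3......
After op 3 (insert('f')): buffer="nfsnfgwnfvfdoyka" (len 16), cursors c1@2 c2@5 c3@9 c4@11, authorship 11.22..33.4.....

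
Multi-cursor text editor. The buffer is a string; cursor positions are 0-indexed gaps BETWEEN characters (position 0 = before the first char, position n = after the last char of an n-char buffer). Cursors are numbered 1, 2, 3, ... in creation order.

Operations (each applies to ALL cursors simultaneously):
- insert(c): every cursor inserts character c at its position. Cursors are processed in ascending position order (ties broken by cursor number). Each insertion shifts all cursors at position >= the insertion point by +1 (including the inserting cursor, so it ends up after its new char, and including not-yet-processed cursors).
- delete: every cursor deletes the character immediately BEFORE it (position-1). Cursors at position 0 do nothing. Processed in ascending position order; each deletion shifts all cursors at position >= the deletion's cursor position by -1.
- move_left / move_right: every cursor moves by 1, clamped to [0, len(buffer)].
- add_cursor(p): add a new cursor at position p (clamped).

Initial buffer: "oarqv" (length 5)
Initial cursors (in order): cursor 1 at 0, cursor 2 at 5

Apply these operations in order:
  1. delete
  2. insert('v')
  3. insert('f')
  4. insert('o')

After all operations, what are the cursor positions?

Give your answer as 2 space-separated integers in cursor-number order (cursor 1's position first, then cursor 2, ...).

Answer: 3 10

Derivation:
After op 1 (delete): buffer="oarq" (len 4), cursors c1@0 c2@4, authorship ....
After op 2 (insert('v')): buffer="voarqv" (len 6), cursors c1@1 c2@6, authorship 1....2
After op 3 (insert('f')): buffer="vfoarqvf" (len 8), cursors c1@2 c2@8, authorship 11....22
After op 4 (insert('o')): buffer="vfooarqvfo" (len 10), cursors c1@3 c2@10, authorship 111....222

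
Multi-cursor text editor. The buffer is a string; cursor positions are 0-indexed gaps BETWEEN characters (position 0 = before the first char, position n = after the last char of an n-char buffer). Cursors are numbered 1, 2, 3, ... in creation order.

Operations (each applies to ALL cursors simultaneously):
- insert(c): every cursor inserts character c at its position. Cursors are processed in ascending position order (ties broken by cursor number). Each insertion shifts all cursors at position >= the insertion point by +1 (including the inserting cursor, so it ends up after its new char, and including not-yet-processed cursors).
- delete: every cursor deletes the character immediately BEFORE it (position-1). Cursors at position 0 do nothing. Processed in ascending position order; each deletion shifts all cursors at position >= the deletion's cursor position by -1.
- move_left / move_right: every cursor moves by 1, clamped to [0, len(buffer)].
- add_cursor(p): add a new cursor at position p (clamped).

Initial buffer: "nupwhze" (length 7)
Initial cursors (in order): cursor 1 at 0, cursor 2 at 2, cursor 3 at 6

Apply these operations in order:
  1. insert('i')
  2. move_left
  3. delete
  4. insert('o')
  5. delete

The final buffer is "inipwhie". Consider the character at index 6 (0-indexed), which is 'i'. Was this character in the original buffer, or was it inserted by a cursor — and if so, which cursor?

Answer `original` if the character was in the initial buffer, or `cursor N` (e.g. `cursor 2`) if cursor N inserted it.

After op 1 (insert('i')): buffer="inuipwhzie" (len 10), cursors c1@1 c2@4 c3@9, authorship 1..2....3.
After op 2 (move_left): buffer="inuipwhzie" (len 10), cursors c1@0 c2@3 c3@8, authorship 1..2....3.
After op 3 (delete): buffer="inipwhie" (len 8), cursors c1@0 c2@2 c3@6, authorship 1.2...3.
After op 4 (insert('o')): buffer="oinoipwhoie" (len 11), cursors c1@1 c2@4 c3@9, authorship 11.22...33.
After op 5 (delete): buffer="inipwhie" (len 8), cursors c1@0 c2@2 c3@6, authorship 1.2...3.
Authorship (.=original, N=cursor N): 1 . 2 . . . 3 .
Index 6: author = 3

Answer: cursor 3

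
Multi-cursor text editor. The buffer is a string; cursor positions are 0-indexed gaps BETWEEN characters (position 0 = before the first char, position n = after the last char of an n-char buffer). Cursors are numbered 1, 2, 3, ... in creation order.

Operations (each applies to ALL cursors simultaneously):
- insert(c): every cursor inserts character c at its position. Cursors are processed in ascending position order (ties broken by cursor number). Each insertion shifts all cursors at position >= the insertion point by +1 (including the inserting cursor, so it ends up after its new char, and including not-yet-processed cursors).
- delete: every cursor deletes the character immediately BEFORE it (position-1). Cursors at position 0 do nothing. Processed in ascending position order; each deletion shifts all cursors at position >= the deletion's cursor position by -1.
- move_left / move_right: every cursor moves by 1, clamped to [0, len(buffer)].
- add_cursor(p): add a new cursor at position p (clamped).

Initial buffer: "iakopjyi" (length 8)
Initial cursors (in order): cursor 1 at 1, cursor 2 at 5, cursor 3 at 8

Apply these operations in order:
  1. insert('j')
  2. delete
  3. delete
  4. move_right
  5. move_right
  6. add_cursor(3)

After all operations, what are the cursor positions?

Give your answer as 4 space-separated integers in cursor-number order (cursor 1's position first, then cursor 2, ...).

Answer: 2 5 5 3

Derivation:
After op 1 (insert('j')): buffer="ijakopjjyij" (len 11), cursors c1@2 c2@7 c3@11, authorship .1....2...3
After op 2 (delete): buffer="iakopjyi" (len 8), cursors c1@1 c2@5 c3@8, authorship ........
After op 3 (delete): buffer="akojy" (len 5), cursors c1@0 c2@3 c3@5, authorship .....
After op 4 (move_right): buffer="akojy" (len 5), cursors c1@1 c2@4 c3@5, authorship .....
After op 5 (move_right): buffer="akojy" (len 5), cursors c1@2 c2@5 c3@5, authorship .....
After op 6 (add_cursor(3)): buffer="akojy" (len 5), cursors c1@2 c4@3 c2@5 c3@5, authorship .....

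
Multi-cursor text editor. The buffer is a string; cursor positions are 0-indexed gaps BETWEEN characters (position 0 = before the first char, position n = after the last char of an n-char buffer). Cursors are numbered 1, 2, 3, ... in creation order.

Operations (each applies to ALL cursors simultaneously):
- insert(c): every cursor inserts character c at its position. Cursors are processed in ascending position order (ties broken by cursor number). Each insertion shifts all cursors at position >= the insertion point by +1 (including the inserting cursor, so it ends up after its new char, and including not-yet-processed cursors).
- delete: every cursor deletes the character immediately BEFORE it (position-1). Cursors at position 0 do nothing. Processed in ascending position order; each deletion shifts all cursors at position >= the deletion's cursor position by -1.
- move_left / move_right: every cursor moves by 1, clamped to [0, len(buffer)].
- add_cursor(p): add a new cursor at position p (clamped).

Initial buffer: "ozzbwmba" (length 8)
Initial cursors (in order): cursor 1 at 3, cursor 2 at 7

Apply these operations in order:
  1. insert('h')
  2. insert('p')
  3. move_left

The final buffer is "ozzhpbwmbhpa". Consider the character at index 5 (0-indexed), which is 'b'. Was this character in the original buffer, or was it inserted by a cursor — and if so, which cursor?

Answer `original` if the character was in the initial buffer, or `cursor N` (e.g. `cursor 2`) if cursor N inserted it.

Answer: original

Derivation:
After op 1 (insert('h')): buffer="ozzhbwmbha" (len 10), cursors c1@4 c2@9, authorship ...1....2.
After op 2 (insert('p')): buffer="ozzhpbwmbhpa" (len 12), cursors c1@5 c2@11, authorship ...11....22.
After op 3 (move_left): buffer="ozzhpbwmbhpa" (len 12), cursors c1@4 c2@10, authorship ...11....22.
Authorship (.=original, N=cursor N): . . . 1 1 . . . . 2 2 .
Index 5: author = original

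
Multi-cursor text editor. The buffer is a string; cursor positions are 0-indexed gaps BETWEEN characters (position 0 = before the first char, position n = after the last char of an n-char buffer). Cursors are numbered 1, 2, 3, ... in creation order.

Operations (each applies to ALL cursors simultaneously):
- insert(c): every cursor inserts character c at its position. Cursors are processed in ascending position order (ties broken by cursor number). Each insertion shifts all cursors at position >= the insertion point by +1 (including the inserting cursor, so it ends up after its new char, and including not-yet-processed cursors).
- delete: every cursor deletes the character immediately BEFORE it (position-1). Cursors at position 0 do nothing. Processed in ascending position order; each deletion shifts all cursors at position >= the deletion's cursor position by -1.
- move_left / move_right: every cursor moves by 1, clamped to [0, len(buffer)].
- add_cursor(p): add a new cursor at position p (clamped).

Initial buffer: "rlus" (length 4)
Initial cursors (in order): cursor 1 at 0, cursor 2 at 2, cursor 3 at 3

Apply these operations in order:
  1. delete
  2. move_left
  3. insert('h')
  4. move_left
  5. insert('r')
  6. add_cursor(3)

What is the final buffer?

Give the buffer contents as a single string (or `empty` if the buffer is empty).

After op 1 (delete): buffer="rs" (len 2), cursors c1@0 c2@1 c3@1, authorship ..
After op 2 (move_left): buffer="rs" (len 2), cursors c1@0 c2@0 c3@0, authorship ..
After op 3 (insert('h')): buffer="hhhrs" (len 5), cursors c1@3 c2@3 c3@3, authorship 123..
After op 4 (move_left): buffer="hhhrs" (len 5), cursors c1@2 c2@2 c3@2, authorship 123..
After op 5 (insert('r')): buffer="hhrrrhrs" (len 8), cursors c1@5 c2@5 c3@5, authorship 121233..
After op 6 (add_cursor(3)): buffer="hhrrrhrs" (len 8), cursors c4@3 c1@5 c2@5 c3@5, authorship 121233..

Answer: hhrrrhrs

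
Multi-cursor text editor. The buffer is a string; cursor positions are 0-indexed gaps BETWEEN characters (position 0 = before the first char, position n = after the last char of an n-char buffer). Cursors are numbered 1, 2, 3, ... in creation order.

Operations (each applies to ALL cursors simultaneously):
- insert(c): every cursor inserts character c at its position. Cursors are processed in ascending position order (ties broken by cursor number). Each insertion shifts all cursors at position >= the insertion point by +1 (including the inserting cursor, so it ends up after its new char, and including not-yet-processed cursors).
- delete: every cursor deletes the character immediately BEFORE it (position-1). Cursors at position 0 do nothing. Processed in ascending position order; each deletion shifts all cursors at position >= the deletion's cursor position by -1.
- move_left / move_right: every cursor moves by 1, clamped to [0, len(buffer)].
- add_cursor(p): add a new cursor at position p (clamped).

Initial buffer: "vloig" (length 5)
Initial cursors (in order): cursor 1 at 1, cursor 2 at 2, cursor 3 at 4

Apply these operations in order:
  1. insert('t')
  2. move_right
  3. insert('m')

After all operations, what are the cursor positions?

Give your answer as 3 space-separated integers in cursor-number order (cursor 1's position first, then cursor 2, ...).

After op 1 (insert('t')): buffer="vtltoitg" (len 8), cursors c1@2 c2@4 c3@7, authorship .1.2..3.
After op 2 (move_right): buffer="vtltoitg" (len 8), cursors c1@3 c2@5 c3@8, authorship .1.2..3.
After op 3 (insert('m')): buffer="vtlmtomitgm" (len 11), cursors c1@4 c2@7 c3@11, authorship .1.12.2.3.3

Answer: 4 7 11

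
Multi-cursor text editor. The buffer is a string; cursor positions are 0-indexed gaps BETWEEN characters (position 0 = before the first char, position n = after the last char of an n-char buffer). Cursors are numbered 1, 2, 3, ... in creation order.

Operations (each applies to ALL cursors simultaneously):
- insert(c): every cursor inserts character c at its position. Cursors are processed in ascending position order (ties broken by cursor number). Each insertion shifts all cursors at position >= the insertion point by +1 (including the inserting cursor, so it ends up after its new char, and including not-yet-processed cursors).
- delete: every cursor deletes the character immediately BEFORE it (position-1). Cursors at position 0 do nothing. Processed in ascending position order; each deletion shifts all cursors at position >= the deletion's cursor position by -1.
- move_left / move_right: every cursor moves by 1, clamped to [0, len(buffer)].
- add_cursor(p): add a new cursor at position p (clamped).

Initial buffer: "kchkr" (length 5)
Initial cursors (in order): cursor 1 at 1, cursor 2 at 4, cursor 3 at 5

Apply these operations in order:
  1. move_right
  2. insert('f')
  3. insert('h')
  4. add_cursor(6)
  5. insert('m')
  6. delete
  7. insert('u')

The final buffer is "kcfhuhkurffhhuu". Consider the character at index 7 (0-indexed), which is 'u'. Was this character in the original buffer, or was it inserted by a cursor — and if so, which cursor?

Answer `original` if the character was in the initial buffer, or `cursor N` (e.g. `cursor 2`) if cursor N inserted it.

After op 1 (move_right): buffer="kchkr" (len 5), cursors c1@2 c2@5 c3@5, authorship .....
After op 2 (insert('f')): buffer="kcfhkrff" (len 8), cursors c1@3 c2@8 c3@8, authorship ..1...23
After op 3 (insert('h')): buffer="kcfhhkrffhh" (len 11), cursors c1@4 c2@11 c3@11, authorship ..11...2323
After op 4 (add_cursor(6)): buffer="kcfhhkrffhh" (len 11), cursors c1@4 c4@6 c2@11 c3@11, authorship ..11...2323
After op 5 (insert('m')): buffer="kcfhmhkmrffhhmm" (len 15), cursors c1@5 c4@8 c2@15 c3@15, authorship ..111..4.232323
After op 6 (delete): buffer="kcfhhkrffhh" (len 11), cursors c1@4 c4@6 c2@11 c3@11, authorship ..11...2323
After op 7 (insert('u')): buffer="kcfhuhkurffhhuu" (len 15), cursors c1@5 c4@8 c2@15 c3@15, authorship ..111..4.232323
Authorship (.=original, N=cursor N): . . 1 1 1 . . 4 . 2 3 2 3 2 3
Index 7: author = 4

Answer: cursor 4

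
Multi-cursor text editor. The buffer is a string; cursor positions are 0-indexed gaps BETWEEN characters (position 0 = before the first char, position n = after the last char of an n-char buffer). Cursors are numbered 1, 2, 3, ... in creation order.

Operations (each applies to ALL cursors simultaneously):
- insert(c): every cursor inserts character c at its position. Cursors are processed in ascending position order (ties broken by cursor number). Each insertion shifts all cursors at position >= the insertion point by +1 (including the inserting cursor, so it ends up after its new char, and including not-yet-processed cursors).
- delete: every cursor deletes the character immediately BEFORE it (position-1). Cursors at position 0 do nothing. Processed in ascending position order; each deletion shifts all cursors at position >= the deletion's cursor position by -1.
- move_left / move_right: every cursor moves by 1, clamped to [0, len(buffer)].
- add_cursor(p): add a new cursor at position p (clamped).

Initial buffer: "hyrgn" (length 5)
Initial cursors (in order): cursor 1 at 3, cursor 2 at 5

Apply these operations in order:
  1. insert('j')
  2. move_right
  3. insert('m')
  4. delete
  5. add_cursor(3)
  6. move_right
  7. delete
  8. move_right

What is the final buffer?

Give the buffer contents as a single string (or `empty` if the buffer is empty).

Answer: hyrg

Derivation:
After op 1 (insert('j')): buffer="hyrjgnj" (len 7), cursors c1@4 c2@7, authorship ...1..2
After op 2 (move_right): buffer="hyrjgnj" (len 7), cursors c1@5 c2@7, authorship ...1..2
After op 3 (insert('m')): buffer="hyrjgmnjm" (len 9), cursors c1@6 c2@9, authorship ...1.1.22
After op 4 (delete): buffer="hyrjgnj" (len 7), cursors c1@5 c2@7, authorship ...1..2
After op 5 (add_cursor(3)): buffer="hyrjgnj" (len 7), cursors c3@3 c1@5 c2@7, authorship ...1..2
After op 6 (move_right): buffer="hyrjgnj" (len 7), cursors c3@4 c1@6 c2@7, authorship ...1..2
After op 7 (delete): buffer="hyrg" (len 4), cursors c3@3 c1@4 c2@4, authorship ....
After op 8 (move_right): buffer="hyrg" (len 4), cursors c1@4 c2@4 c3@4, authorship ....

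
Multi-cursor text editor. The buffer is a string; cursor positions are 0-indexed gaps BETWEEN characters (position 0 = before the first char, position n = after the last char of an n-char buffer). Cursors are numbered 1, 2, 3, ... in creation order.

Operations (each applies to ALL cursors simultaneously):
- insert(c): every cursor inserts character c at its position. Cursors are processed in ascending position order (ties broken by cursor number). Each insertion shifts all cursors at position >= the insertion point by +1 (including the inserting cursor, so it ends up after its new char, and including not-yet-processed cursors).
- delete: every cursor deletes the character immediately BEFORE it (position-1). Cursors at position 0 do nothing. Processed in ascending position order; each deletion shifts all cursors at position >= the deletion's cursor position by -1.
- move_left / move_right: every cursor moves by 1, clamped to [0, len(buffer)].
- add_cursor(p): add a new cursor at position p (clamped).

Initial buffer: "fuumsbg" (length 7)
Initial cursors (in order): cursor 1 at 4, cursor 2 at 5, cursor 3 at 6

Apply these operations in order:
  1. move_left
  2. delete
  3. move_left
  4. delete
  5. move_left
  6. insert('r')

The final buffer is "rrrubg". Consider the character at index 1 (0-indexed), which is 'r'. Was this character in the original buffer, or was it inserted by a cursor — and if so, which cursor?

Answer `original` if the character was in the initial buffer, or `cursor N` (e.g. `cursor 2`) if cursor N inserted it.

After op 1 (move_left): buffer="fuumsbg" (len 7), cursors c1@3 c2@4 c3@5, authorship .......
After op 2 (delete): buffer="fubg" (len 4), cursors c1@2 c2@2 c3@2, authorship ....
After op 3 (move_left): buffer="fubg" (len 4), cursors c1@1 c2@1 c3@1, authorship ....
After op 4 (delete): buffer="ubg" (len 3), cursors c1@0 c2@0 c3@0, authorship ...
After op 5 (move_left): buffer="ubg" (len 3), cursors c1@0 c2@0 c3@0, authorship ...
After op 6 (insert('r')): buffer="rrrubg" (len 6), cursors c1@3 c2@3 c3@3, authorship 123...
Authorship (.=original, N=cursor N): 1 2 3 . . .
Index 1: author = 2

Answer: cursor 2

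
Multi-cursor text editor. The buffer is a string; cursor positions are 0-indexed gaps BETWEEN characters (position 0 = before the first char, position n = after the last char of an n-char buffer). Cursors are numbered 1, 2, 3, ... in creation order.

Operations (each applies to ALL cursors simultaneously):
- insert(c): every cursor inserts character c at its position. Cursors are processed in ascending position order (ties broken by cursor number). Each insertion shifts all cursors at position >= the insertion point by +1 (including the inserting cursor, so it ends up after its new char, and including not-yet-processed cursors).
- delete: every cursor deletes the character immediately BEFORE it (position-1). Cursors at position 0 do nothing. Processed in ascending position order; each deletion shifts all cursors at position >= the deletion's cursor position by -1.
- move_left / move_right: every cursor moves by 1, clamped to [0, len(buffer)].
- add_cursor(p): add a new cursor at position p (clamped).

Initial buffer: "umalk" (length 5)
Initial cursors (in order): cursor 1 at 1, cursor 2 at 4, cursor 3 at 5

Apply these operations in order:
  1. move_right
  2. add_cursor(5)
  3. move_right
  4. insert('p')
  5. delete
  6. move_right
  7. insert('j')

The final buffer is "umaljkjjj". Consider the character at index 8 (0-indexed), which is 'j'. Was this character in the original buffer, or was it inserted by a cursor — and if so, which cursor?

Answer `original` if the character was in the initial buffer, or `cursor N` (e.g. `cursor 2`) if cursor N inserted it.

After op 1 (move_right): buffer="umalk" (len 5), cursors c1@2 c2@5 c3@5, authorship .....
After op 2 (add_cursor(5)): buffer="umalk" (len 5), cursors c1@2 c2@5 c3@5 c4@5, authorship .....
After op 3 (move_right): buffer="umalk" (len 5), cursors c1@3 c2@5 c3@5 c4@5, authorship .....
After op 4 (insert('p')): buffer="umaplkppp" (len 9), cursors c1@4 c2@9 c3@9 c4@9, authorship ...1..234
After op 5 (delete): buffer="umalk" (len 5), cursors c1@3 c2@5 c3@5 c4@5, authorship .....
After op 6 (move_right): buffer="umalk" (len 5), cursors c1@4 c2@5 c3@5 c4@5, authorship .....
After op 7 (insert('j')): buffer="umaljkjjj" (len 9), cursors c1@5 c2@9 c3@9 c4@9, authorship ....1.234
Authorship (.=original, N=cursor N): . . . . 1 . 2 3 4
Index 8: author = 4

Answer: cursor 4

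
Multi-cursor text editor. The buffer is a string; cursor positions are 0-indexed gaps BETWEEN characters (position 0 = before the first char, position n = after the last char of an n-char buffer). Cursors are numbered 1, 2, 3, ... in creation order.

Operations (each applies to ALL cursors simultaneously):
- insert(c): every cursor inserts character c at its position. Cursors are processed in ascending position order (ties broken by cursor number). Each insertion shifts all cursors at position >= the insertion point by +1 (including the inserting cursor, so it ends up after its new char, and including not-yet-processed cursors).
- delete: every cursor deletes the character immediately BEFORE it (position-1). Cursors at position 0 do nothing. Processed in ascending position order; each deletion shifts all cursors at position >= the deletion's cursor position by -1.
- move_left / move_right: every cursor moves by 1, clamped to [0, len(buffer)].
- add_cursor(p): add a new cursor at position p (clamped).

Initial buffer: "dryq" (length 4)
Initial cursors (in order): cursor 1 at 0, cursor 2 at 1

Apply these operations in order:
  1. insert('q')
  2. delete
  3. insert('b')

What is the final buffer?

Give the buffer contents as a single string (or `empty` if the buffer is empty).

After op 1 (insert('q')): buffer="qdqryq" (len 6), cursors c1@1 c2@3, authorship 1.2...
After op 2 (delete): buffer="dryq" (len 4), cursors c1@0 c2@1, authorship ....
After op 3 (insert('b')): buffer="bdbryq" (len 6), cursors c1@1 c2@3, authorship 1.2...

Answer: bdbryq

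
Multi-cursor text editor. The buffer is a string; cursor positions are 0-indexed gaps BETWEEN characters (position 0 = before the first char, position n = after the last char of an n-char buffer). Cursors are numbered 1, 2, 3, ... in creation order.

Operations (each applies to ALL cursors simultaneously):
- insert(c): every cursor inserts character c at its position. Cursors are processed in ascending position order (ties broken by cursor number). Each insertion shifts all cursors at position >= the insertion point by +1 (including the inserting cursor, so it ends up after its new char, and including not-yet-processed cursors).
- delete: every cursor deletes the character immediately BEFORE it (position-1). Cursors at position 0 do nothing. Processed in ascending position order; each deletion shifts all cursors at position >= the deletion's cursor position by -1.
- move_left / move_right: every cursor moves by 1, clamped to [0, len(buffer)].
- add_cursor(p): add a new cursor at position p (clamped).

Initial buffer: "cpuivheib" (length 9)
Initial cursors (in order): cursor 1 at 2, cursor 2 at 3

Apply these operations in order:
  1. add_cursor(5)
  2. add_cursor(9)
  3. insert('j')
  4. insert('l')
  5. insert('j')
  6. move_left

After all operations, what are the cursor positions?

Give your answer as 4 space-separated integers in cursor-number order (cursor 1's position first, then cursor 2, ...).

Answer: 4 8 13 20

Derivation:
After op 1 (add_cursor(5)): buffer="cpuivheib" (len 9), cursors c1@2 c2@3 c3@5, authorship .........
After op 2 (add_cursor(9)): buffer="cpuivheib" (len 9), cursors c1@2 c2@3 c3@5 c4@9, authorship .........
After op 3 (insert('j')): buffer="cpjujivjheibj" (len 13), cursors c1@3 c2@5 c3@8 c4@13, authorship ..1.2..3....4
After op 4 (insert('l')): buffer="cpjlujlivjlheibjl" (len 17), cursors c1@4 c2@7 c3@11 c4@17, authorship ..11.22..33....44
After op 5 (insert('j')): buffer="cpjljujljivjljheibjlj" (len 21), cursors c1@5 c2@9 c3@14 c4@21, authorship ..111.222..333....444
After op 6 (move_left): buffer="cpjljujljivjljheibjlj" (len 21), cursors c1@4 c2@8 c3@13 c4@20, authorship ..111.222..333....444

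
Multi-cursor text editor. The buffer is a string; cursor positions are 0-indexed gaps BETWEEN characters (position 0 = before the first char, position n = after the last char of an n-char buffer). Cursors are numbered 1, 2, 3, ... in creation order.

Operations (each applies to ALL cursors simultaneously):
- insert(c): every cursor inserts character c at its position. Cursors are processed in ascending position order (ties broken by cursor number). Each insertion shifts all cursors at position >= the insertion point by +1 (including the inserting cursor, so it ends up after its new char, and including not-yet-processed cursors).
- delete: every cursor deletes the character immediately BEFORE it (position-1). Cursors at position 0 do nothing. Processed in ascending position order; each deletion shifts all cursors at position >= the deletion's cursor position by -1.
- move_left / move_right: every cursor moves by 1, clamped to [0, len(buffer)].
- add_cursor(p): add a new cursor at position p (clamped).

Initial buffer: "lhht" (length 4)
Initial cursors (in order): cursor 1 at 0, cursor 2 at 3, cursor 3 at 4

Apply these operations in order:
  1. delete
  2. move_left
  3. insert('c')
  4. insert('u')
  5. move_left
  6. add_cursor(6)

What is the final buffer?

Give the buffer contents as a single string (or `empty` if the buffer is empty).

After op 1 (delete): buffer="lh" (len 2), cursors c1@0 c2@2 c3@2, authorship ..
After op 2 (move_left): buffer="lh" (len 2), cursors c1@0 c2@1 c3@1, authorship ..
After op 3 (insert('c')): buffer="clcch" (len 5), cursors c1@1 c2@4 c3@4, authorship 1.23.
After op 4 (insert('u')): buffer="culccuuh" (len 8), cursors c1@2 c2@7 c3@7, authorship 11.2323.
After op 5 (move_left): buffer="culccuuh" (len 8), cursors c1@1 c2@6 c3@6, authorship 11.2323.
After op 6 (add_cursor(6)): buffer="culccuuh" (len 8), cursors c1@1 c2@6 c3@6 c4@6, authorship 11.2323.

Answer: culccuuh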